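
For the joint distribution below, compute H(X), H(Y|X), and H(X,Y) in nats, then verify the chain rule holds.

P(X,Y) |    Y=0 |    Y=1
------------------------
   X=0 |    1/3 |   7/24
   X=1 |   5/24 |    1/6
H(X,Y) = 1.3510, H(X) = 0.6616, H(Y|X) = 0.6894 (all in nats)

Chain rule: H(X,Y) = H(X) + H(Y|X)

Left side — joint entropy directly:
H(X,Y) = -Σ p(x,y) log p(x,y) = 1.3510 nats

Right side — compute H(Y|X) from the conditional distributions:
P(X) = (5/8, 3/8), so H(X) = 0.6616 nats
H(Y|X) = Σ_x P(X=x) · H(Y|X=x):
  P(Y|X=0) = (8/15, 7/15), H(Y|X=0) = 0.6909, weight P(X=0) = 5/8
  P(Y|X=1) = (5/9, 4/9), H(Y|X=1) = 0.6870, weight P(X=1) = 3/8
H(Y|X) = 0.6894 nats

H(X) + H(Y|X) = 0.6616 + 0.6894 = 1.3510 nats

Both sides equal 1.3510 nats. ✓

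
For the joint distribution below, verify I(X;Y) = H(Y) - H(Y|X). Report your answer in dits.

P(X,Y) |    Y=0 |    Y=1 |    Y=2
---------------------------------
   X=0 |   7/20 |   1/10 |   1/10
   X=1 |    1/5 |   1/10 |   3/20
I(X;Y) = 0.0090 dits

Mutual information has multiple equivalent forms:
- I(X;Y) = H(X) - H(X|Y)
- I(X;Y) = H(Y) - H(Y|X)
- I(X;Y) = H(X) + H(Y) - H(X,Y)

Computing all quantities:
H(X) = 0.2989, H(Y) = 0.4331, H(X,Y) = 0.7230
H(X|Y) = 0.2898, H(Y|X) = 0.4241

Verification:
H(X) - H(X|Y) = 0.2989 - 0.2898 = 0.0090
H(Y) - H(Y|X) = 0.4331 - 0.4241 = 0.0090
H(X) + H(Y) - H(X,Y) = 0.2989 + 0.4331 - 0.7230 = 0.0090

All forms give I(X;Y) = 0.0090 dits. ✓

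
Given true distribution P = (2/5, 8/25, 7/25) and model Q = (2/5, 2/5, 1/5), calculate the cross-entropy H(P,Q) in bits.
1.6019 bits

Cross-entropy: H(P,Q) = -Σ p(x) log q(x)

Alternatively: H(P,Q) = H(P) + D_KL(P||Q)
H(P) = 1.5690 bits
D_KL(P||Q) = 0.0329 bits

H(P,Q) = 1.5690 + 0.0329 = 1.6019 bits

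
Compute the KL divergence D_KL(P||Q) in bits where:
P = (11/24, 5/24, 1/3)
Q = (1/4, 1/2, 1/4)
0.2760 bits

KL divergence: D_KL(P||Q) = Σ p(x) log(p(x)/q(x))

Computing term by term:
  x=0: 11/24 × log_2[(11/24)/(1/4)] = 11/24 × 0.8745 = 0.4008
  x=1: 5/24 × log_2[(5/24)/(1/2)] = 5/24 × -1.2630 = -0.2631
  x=2: 1/3 × log_2[(1/3)/(1/4)] = 1/3 × 0.4150 = 0.1383

D_KL(P||Q) = 0.2760 bits

Note: KL divergence is always non-negative and equals 0 iff P = Q.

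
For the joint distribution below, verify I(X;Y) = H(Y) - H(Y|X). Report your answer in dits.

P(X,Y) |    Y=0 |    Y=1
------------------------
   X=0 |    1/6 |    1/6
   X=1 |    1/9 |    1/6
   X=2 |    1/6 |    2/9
I(X;Y) = 0.0015 dits

Mutual information has multiple equivalent forms:
- I(X;Y) = H(X) - H(X|Y)
- I(X;Y) = H(Y) - H(Y|X)
- I(X;Y) = H(X) + H(Y) - H(X,Y)

Computing all quantities:
H(X) = 0.4731, H(Y) = 0.2983, H(X,Y) = 0.7700
H(X|Y) = 0.4716, H(Y|X) = 0.2969

Verification:
H(X) - H(X|Y) = 0.4731 - 0.4716 = 0.0015
H(Y) - H(Y|X) = 0.2983 - 0.2969 = 0.0015
H(X) + H(Y) - H(X,Y) = 0.4731 + 0.2983 - 0.7700 = 0.0015

All forms give I(X;Y) = 0.0015 dits. ✓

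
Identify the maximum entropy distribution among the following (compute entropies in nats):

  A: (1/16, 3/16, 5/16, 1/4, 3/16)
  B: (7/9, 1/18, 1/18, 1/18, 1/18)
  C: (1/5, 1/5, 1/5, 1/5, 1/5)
C

For a discrete distribution over n outcomes, entropy is maximized by the uniform distribution.

Computing entropies:
H(A) = 1.5111 nats
H(B) = 0.8378 nats
H(C) = 1.6094 nats

The uniform distribution (where all probabilities equal 1/5) achieves the maximum entropy of log_e(5) = 1.6094 nats.

Distribution C has the highest entropy.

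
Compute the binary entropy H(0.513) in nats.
0.6928 nats

The binary entropy function is:
H(p) = -p log(p) - (1-p) log(1-p)

H(0.513) = -0.513 × log_e(0.513) - 0.487 × log_e(0.487)
H(0.513) = 0.6928 nats

Note: Binary entropy is maximized at p=0.5 (H=1 bit) and minimized at p=0 or p=1 (H=0).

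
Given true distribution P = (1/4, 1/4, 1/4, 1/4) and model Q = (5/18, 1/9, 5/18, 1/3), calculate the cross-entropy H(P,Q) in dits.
0.6360 dits

Cross-entropy: H(P,Q) = -Σ p(x) log q(x)

Alternatively: H(P,Q) = H(P) + D_KL(P||Q)
H(P) = 0.6021 dits
D_KL(P||Q) = 0.0339 dits

H(P,Q) = 0.6021 + 0.0339 = 0.6360 dits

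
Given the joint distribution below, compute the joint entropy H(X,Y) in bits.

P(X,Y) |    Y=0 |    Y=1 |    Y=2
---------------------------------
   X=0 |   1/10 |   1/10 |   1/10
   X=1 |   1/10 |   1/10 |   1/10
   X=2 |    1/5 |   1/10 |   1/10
3.1219 bits

Joint entropy is H(X,Y) = -Σ_{x,y} p(x,y) log p(x,y).

Summing over all non-zero entries:
H(X,Y) = -[1/10·log_2(1/10) + 1/10·log_2(1/10) + 1/10·log_2(1/10) + 1/10·log_2(1/10) + 1/10·log_2(1/10) + 1/10·log_2(1/10) + 1/5·log_2(1/5) + 1/10·log_2(1/10) + 1/10·log_2(1/10)]
H(X,Y) = 3.1219 bits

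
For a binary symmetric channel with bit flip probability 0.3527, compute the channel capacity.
0.0635 bits

For a binary symmetric channel (BSC) with error probability p:
Capacity C = 1 - H(p) bits per symbol

where H(p) = -p log₂(p) - (1-p) log₂(1-p) is the binary entropy function.

H(0.3527) = 0.9365 bits
C = 1 - 0.9365 = 0.0635 bits per symbol

This means we can reliably transmit up to 0.0635 bits of information per channel use.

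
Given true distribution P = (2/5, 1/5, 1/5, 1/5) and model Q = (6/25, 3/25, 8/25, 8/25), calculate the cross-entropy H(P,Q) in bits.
2.0929 bits

Cross-entropy: H(P,Q) = -Σ p(x) log q(x)

Alternatively: H(P,Q) = H(P) + D_KL(P||Q)
H(P) = 1.9219 bits
D_KL(P||Q) = 0.1710 bits

H(P,Q) = 1.9219 + 0.1710 = 2.0929 bits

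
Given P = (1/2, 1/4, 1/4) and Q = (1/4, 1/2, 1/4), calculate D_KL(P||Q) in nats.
0.1733 nats

KL divergence: D_KL(P||Q) = Σ p(x) log(p(x)/q(x))

Computing term by term:
  x=0: 1/2 × log_e[(1/2)/(1/4)] = 1/2 × 0.6931 = 0.3466
  x=1: 1/4 × log_e[(1/4)/(1/2)] = 1/4 × -0.6931 = -0.1733
  x=2: 1/4 × log_e[(1/4)/(1/4)] = 1/4 × 0.0000 = 0.0000

D_KL(P||Q) = 0.1733 nats

Note: KL divergence is always non-negative and equals 0 iff P = Q.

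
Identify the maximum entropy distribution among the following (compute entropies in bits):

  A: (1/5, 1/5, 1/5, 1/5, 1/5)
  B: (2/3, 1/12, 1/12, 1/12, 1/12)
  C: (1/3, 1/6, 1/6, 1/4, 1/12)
A

For a discrete distribution over n outcomes, entropy is maximized by the uniform distribution.

Computing entropies:
H(A) = 2.3219 bits
H(B) = 1.5850 bits
H(C) = 2.1887 bits

The uniform distribution (where all probabilities equal 1/5) achieves the maximum entropy of log_2(5) = 2.3219 bits.

Distribution A has the highest entropy.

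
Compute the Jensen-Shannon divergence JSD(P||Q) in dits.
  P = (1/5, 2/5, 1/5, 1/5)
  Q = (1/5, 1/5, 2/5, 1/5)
0.0148 dits

Jensen-Shannon divergence is:
JSD(P||Q) = 0.5 × D_KL(P||M) + 0.5 × D_KL(Q||M)
where M = 0.5 × (P + Q) is the mixture distribution.

M = 0.5 × (1/5, 2/5, 1/5, 1/5) + 0.5 × (1/5, 1/5, 2/5, 1/5) = (1/5, 3/10, 3/10, 1/5)

D_KL(P||M) = 0.0148 dits
D_KL(Q||M) = 0.0148 dits

JSD(P||Q) = 0.5 × 0.0148 + 0.5 × 0.0148 = 0.0148 dits

Unlike KL divergence, JSD is symmetric and bounded: 0 ≤ JSD ≤ log(2).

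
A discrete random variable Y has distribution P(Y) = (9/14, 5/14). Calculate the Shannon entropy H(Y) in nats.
0.6518 nats

Shannon entropy is H(X) = -Σ p(x) log p(x).

For P = (9/14, 5/14):
H = -9/14 × log_e(9/14) -5/14 × log_e(5/14)
H = 0.6518 nats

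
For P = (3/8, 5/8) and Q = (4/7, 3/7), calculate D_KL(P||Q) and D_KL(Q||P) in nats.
D_KL(P||Q) = 0.0779, D_KL(Q||P) = 0.0790

KL divergence is not symmetric: D_KL(P||Q) ≠ D_KL(Q||P) in general.

D_KL(P||Q) = 0.0779 nats
D_KL(Q||P) = 0.0790 nats

No, they are not equal!

This asymmetry is why KL divergence is not a true distance metric.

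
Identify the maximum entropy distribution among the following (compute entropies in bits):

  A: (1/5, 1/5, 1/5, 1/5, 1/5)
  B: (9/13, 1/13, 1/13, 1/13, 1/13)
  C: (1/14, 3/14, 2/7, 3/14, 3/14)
A

For a discrete distribution over n outcomes, entropy is maximized by the uniform distribution.

Computing entropies:
H(A) = 2.3219 bits
H(B) = 1.5059 bits
H(C) = 2.2170 bits

The uniform distribution (where all probabilities equal 1/5) achieves the maximum entropy of log_2(5) = 2.3219 bits.

Distribution A has the highest entropy.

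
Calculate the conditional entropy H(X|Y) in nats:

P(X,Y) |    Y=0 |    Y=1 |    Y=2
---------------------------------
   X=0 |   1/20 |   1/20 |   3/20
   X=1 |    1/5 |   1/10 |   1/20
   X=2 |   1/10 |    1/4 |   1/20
0.9322 nats

Using the chain rule: H(X|Y) = H(X,Y) - H(Y)

First, compute H(X,Y) = 2.0127 nats

Marginal P(Y) = (7/20, 2/5, 1/4)
H(Y) = 1.0805 nats

H(X|Y) = H(X,Y) - H(Y) = 2.0127 - 1.0805 = 0.9322 nats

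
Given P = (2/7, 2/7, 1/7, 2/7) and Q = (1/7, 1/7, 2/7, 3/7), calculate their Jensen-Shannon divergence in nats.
0.0436 nats

Jensen-Shannon divergence is:
JSD(P||Q) = 0.5 × D_KL(P||M) + 0.5 × D_KL(Q||M)
where M = 0.5 × (P + Q) is the mixture distribution.

M = 0.5 × (2/7, 2/7, 1/7, 2/7) + 0.5 × (1/7, 1/7, 2/7, 3/7) = (3/14, 3/14, 3/14, 5/14)

D_KL(P||M) = 0.0427 nats
D_KL(Q||M) = 0.0445 nats

JSD(P||Q) = 0.5 × 0.0427 + 0.5 × 0.0445 = 0.0436 nats

Unlike KL divergence, JSD is symmetric and bounded: 0 ≤ JSD ≤ log(2).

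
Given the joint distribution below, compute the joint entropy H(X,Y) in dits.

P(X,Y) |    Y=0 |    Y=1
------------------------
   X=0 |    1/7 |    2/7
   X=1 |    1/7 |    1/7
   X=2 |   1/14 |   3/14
0.7429 dits

Joint entropy is H(X,Y) = -Σ_{x,y} p(x,y) log p(x,y).

Summing over all non-zero entries:
H(X,Y) = -[1/7·log_10(1/7) + 2/7·log_10(2/7) + 1/7·log_10(1/7) + 1/7·log_10(1/7) + 1/14·log_10(1/14) + 3/14·log_10(3/14)]
H(X,Y) = 0.7429 dits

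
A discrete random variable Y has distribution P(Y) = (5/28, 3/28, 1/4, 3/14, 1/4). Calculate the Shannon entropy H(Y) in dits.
0.6819 dits

Shannon entropy is H(X) = -Σ p(x) log p(x).

For P = (5/28, 3/28, 1/4, 3/14, 1/4):
H = -5/28 × log_10(5/28) -3/28 × log_10(3/28) -1/4 × log_10(1/4) -3/14 × log_10(3/14) -1/4 × log_10(1/4)
H = 0.6819 dits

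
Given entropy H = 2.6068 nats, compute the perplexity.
13.5556

Perplexity is e^H (or exp(H) for natural log).

H = 2.6068 nats
Perplexity = e^2.6068 = 13.5556

Interpretation: The model's uncertainty is equivalent to choosing uniformly among 13.6 options.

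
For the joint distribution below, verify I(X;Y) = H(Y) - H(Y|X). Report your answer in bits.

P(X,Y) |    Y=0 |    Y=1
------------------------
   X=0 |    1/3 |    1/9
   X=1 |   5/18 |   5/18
I(X;Y) = 0.0480 bits

Mutual information has multiple equivalent forms:
- I(X;Y) = H(X) - H(X|Y)
- I(X;Y) = H(Y) - H(Y|X)
- I(X;Y) = H(X) + H(Y) - H(X,Y)

Computing all quantities:
H(X) = 0.9911, H(Y) = 0.9641, H(X,Y) = 1.9072
H(X|Y) = 0.9431, H(Y|X) = 0.9161

Verification:
H(X) - H(X|Y) = 0.9911 - 0.9431 = 0.0480
H(Y) - H(Y|X) = 0.9641 - 0.9161 = 0.0480
H(X) + H(Y) - H(X,Y) = 0.9911 + 0.9641 - 1.9072 = 0.0480

All forms give I(X;Y) = 0.0480 bits. ✓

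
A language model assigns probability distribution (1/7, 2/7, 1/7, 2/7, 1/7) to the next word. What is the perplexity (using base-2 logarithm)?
4.7107

Perplexity is 2^H (or exp(H) for natural log).

First, H = -Σ p log p = 2.2359 bits
Perplexity = 2^2.2359 = 4.7107

Interpretation: The model's uncertainty is equivalent to choosing uniformly among 4.7 options.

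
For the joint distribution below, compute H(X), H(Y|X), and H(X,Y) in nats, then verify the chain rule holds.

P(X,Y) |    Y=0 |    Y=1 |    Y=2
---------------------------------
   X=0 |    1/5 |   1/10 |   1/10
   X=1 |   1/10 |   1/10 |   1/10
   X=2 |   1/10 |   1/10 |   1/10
H(X,Y) = 2.1640, H(X) = 1.0889, H(Y|X) = 1.0751 (all in nats)

Chain rule: H(X,Y) = H(X) + H(Y|X)

Left side — joint entropy directly:
H(X,Y) = -Σ p(x,y) log p(x,y) = 2.1640 nats

Right side — compute H(Y|X) from the conditional distributions:
P(X) = (2/5, 3/10, 3/10), so H(X) = 1.0889 nats
H(Y|X) = Σ_x P(X=x) · H(Y|X=x):
  P(Y|X=0) = (1/2, 1/4, 1/4), H(Y|X=0) = 1.0397, weight P(X=0) = 2/5
  P(Y|X=1) = (1/3, 1/3, 1/3), H(Y|X=1) = 1.0986, weight P(X=1) = 3/10
  P(Y|X=2) = (1/3, 1/3, 1/3), H(Y|X=2) = 1.0986, weight P(X=2) = 3/10
H(Y|X) = 1.0751 nats

H(X) + H(Y|X) = 1.0889 + 1.0751 = 2.1640 nats

Both sides equal 2.1640 nats. ✓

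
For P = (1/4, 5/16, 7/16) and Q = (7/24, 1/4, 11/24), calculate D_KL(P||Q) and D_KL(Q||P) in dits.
D_KL(P||Q) = 0.0047, D_KL(Q||P) = 0.0046

KL divergence is not symmetric: D_KL(P||Q) ≠ D_KL(Q||P) in general.

D_KL(P||Q) = 0.0047 dits
D_KL(Q||P) = 0.0046 dits

No, they are not equal!

This asymmetry is why KL divergence is not a true distance metric.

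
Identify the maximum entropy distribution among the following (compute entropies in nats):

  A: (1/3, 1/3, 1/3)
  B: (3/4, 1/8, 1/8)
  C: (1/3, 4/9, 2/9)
A

For a discrete distribution over n outcomes, entropy is maximized by the uniform distribution.

Computing entropies:
H(A) = 1.0986 nats
H(B) = 0.7356 nats
H(C) = 1.0609 nats

The uniform distribution (where all probabilities equal 1/3) achieves the maximum entropy of log_e(3) = 1.0986 nats.

Distribution A has the highest entropy.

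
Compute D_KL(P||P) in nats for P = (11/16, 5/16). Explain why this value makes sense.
0.0000 nats

KL divergence satisfies the Gibbs inequality: D_KL(P||Q) ≥ 0 for all distributions P, Q.

D_KL(P||Q) = Σ p(x) log(p(x)/q(x))
Each term is p(x) × log_e(p(x)/p(x)) = p(x) × log_e(1) = 0, so the sum is 0.
D_KL(P||Q) = 0.0000 nats

When P = Q, the KL divergence is exactly 0, as there is no 'divergence' between identical distributions.

This non-negativity is a fundamental property: relative entropy cannot be negative because it measures how different Q is from P.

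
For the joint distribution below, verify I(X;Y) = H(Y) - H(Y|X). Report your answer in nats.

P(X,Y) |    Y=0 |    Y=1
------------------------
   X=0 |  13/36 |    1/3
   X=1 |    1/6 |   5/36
I(X;Y) = 0.0003 nats

Mutual information has multiple equivalent forms:
- I(X;Y) = H(X) - H(X|Y)
- I(X;Y) = H(Y) - H(Y|X)
- I(X;Y) = H(X) + H(Y) - H(X,Y)

Computing all quantities:
H(X) = 0.6155, H(Y) = 0.6916, H(X,Y) = 1.3068
H(X|Y) = 0.6152, H(Y|X) = 0.6913

Verification:
H(X) - H(X|Y) = 0.6155 - 0.6152 = 0.0003
H(Y) - H(Y|X) = 0.6916 - 0.6913 = 0.0003
H(X) + H(Y) - H(X,Y) = 0.6155 + 0.6916 - 1.3068 = 0.0003

All forms give I(X;Y) = 0.0003 nats. ✓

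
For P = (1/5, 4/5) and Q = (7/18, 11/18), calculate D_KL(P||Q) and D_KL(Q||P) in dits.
D_KL(P||Q) = 0.0358, D_KL(Q||P) = 0.0408

KL divergence is not symmetric: D_KL(P||Q) ≠ D_KL(Q||P) in general.

D_KL(P||Q) = 0.0358 dits
D_KL(Q||P) = 0.0408 dits

No, they are not equal!

This asymmetry is why KL divergence is not a true distance metric.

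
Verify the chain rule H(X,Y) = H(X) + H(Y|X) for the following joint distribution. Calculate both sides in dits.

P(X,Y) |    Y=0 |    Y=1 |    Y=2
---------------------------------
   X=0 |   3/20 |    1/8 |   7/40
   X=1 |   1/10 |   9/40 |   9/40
H(X,Y) = 0.7605, H(X) = 0.2989, H(Y|X) = 0.4616 (all in dits)

Chain rule: H(X,Y) = H(X) + H(Y|X)

Left side — joint entropy directly:
H(X,Y) = -Σ p(x,y) log p(x,y) = 0.7605 dits

Right side — compute H(Y|X) from the conditional distributions:
P(X) = (9/20, 11/20), so H(X) = 0.2989 dits
H(Y|X) = Σ_x P(X=x) · H(Y|X=x):
  P(Y|X=0) = (1/3, 5/18, 7/18), H(Y|X=0) = 0.4731, weight P(X=0) = 9/20
  P(Y|X=1) = (2/11, 9/22, 9/22), H(Y|X=1) = 0.4522, weight P(X=1) = 11/20
H(Y|X) = 0.4616 dits

H(X) + H(Y|X) = 0.2989 + 0.4616 = 0.7605 dits

Both sides equal 0.7605 dits. ✓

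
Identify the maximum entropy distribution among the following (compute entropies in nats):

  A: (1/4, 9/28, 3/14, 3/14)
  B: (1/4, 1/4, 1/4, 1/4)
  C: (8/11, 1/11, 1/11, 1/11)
B

For a discrete distribution over n outcomes, entropy is maximized by the uniform distribution.

Computing entropies:
H(A) = 1.3716 nats
H(B) = 1.3863 nats
H(C) = 0.8856 nats

The uniform distribution (where all probabilities equal 1/4) achieves the maximum entropy of log_e(4) = 1.3863 nats.

Distribution B has the highest entropy.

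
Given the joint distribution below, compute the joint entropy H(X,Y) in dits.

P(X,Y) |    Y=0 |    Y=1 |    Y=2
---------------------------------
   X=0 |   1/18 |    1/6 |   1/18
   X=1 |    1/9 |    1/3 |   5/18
0.6888 dits

Joint entropy is H(X,Y) = -Σ_{x,y} p(x,y) log p(x,y).

Summing over all non-zero entries:
H(X,Y) = -[1/18·log_10(1/18) + 1/6·log_10(1/6) + 1/18·log_10(1/18) + 1/9·log_10(1/9) + 1/3·log_10(1/3) + 5/18·log_10(5/18)]
H(X,Y) = 0.6888 dits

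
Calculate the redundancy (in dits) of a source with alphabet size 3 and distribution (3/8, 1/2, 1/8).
0.0540 dits

Redundancy measures how far a source is from maximum entropy:
R = H_max - H(X)

Maximum entropy for 3 symbols: H_max = log_10(3) = 0.4771 dits
Actual entropy: H(X) = 0.4231 dits
Redundancy: R = 0.4771 - 0.4231 = 0.0540 dits

This redundancy represents potential for compression: the source could be compressed by 0.0540 dits per symbol.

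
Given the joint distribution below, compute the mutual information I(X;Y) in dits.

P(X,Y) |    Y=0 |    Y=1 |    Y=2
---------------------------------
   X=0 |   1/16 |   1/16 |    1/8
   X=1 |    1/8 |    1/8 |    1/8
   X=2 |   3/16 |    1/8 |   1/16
0.0189 dits

Mutual information: I(X;Y) = H(X) + H(Y) - H(X,Y)

Marginals:
P(X) = (1/4, 3/8, 3/8), H(X) = 0.4700 dits
P(Y) = (3/8, 5/16, 5/16), H(Y) = 0.4755 dits

Joint entropy: H(X,Y) = 0.9265 dits

I(X;Y) = 0.4700 + 0.4755 - 0.9265 = 0.0189 dits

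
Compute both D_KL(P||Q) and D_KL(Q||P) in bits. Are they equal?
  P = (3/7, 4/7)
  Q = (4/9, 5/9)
D_KL(P||Q) = 0.0007, D_KL(Q||P) = 0.0007

KL divergence is not symmetric: D_KL(P||Q) ≠ D_KL(Q||P) in general.

D_KL(P||Q) = 0.0007 bits
D_KL(Q||P) = 0.0007 bits

In this case they happen to be equal (to 4 decimal places).

This asymmetry is why KL divergence is not a true distance metric.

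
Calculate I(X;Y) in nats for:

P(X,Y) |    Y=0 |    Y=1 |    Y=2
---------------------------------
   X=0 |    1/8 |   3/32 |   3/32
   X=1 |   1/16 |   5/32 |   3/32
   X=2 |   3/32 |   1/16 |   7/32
0.0643 nats

Mutual information: I(X;Y) = H(X) + H(Y) - H(X,Y)

Marginals:
P(X) = (5/16, 5/16, 3/8), H(X) = 1.0948 nats
P(Y) = (9/32, 5/16, 13/32), H(Y) = 1.0862 nats

Joint entropy: H(X,Y) = 2.1167 nats

I(X;Y) = 1.0948 + 1.0862 - 2.1167 = 0.0643 nats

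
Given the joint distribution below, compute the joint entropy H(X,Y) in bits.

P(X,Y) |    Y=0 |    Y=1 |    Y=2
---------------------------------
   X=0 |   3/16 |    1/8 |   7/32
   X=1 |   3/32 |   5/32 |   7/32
2.5257 bits

Joint entropy is H(X,Y) = -Σ_{x,y} p(x,y) log p(x,y).

Summing over all non-zero entries:
H(X,Y) = -[3/16·log_2(3/16) + 1/8·log_2(1/8) + 7/32·log_2(7/32) + 3/32·log_2(3/32) + 5/32·log_2(5/32) + 7/32·log_2(7/32)]
H(X,Y) = 2.5257 bits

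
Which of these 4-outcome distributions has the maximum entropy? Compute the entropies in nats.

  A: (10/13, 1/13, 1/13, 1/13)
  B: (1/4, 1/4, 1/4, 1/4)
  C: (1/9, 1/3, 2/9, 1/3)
B

For a discrete distribution over n outcomes, entropy is maximized by the uniform distribution.

Computing entropies:
H(A) = 0.7937 nats
H(B) = 1.3863 nats
H(C) = 1.3108 nats

The uniform distribution (where all probabilities equal 1/4) achieves the maximum entropy of log_e(4) = 1.3863 nats.

Distribution B has the highest entropy.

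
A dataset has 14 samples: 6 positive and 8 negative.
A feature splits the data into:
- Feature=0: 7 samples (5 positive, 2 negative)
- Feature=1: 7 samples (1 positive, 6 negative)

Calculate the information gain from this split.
0.2578 bits

Information Gain = H(Y) - H(Y|Feature)

Before split:
P(positive) = 6/14 = 0.4286
H(Y) = 0.9852 bits

After split:
Feature=0: H = 0.8631 bits (weight = 7/14)
Feature=1: H = 0.5917 bits (weight = 7/14)
H(Y|Feature) = (7/14)×0.8631 + (7/14)×0.5917 = 0.7274 bits

Information Gain = 0.9852 - 0.7274 = 0.2578 bits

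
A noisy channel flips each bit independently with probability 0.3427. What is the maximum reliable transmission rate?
0.0726 bits

For a binary symmetric channel (BSC) with error probability p:
Capacity C = 1 - H(p) bits per symbol

where H(p) = -p log₂(p) - (1-p) log₂(1-p) is the binary entropy function.

H(0.3427) = 0.9274 bits
C = 1 - 0.9274 = 0.0726 bits per symbol

This means we can reliably transmit up to 0.0726 bits of information per channel use.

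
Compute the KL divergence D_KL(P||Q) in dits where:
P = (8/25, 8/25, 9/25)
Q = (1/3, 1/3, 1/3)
0.0007 dits

KL divergence: D_KL(P||Q) = Σ p(x) log(p(x)/q(x))

Computing term by term:
  x=0: 8/25 × log_10[(8/25)/(1/3)] = 8/25 × -0.0177 = -0.0057
  x=1: 8/25 × log_10[(8/25)/(1/3)] = 8/25 × -0.0177 = -0.0057
  x=2: 9/25 × log_10[(9/25)/(1/3)] = 9/25 × 0.0334 = 0.0120

D_KL(P||Q) = 0.0007 dits

Note: KL divergence is always non-negative and equals 0 iff P = Q.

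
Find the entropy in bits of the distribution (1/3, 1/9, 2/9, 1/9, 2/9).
2.1972 bits

Shannon entropy is H(X) = -Σ p(x) log p(x).

For P = (1/3, 1/9, 2/9, 1/9, 2/9):
H = -1/3 × log_2(1/3) -1/9 × log_2(1/9) -2/9 × log_2(2/9) -1/9 × log_2(1/9) -2/9 × log_2(2/9)
H = 2.1972 bits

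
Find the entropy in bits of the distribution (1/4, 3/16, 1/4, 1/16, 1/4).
2.2028 bits

Shannon entropy is H(X) = -Σ p(x) log p(x).

For P = (1/4, 3/16, 1/4, 1/16, 1/4):
H = -1/4 × log_2(1/4) -3/16 × log_2(3/16) -1/4 × log_2(1/4) -1/16 × log_2(1/16) -1/4 × log_2(1/4)
H = 2.2028 bits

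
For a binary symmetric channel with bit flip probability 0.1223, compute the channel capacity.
0.4641 bits

For a binary symmetric channel (BSC) with error probability p:
Capacity C = 1 - H(p) bits per symbol

where H(p) = -p log₂(p) - (1-p) log₂(1-p) is the binary entropy function.

H(0.1223) = 0.5359 bits
C = 1 - 0.5359 = 0.4641 bits per symbol

This means we can reliably transmit up to 0.4641 bits of information per channel use.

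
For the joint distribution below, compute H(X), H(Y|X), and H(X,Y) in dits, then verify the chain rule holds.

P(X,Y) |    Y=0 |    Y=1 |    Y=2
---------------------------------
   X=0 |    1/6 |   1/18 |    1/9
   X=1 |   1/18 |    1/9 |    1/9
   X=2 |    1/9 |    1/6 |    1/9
H(X,Y) = 0.9290, H(X) = 0.4731, H(Y|X) = 0.4559 (all in dits)

Chain rule: H(X,Y) = H(X) + H(Y|X)

Left side — joint entropy directly:
H(X,Y) = -Σ p(x,y) log p(x,y) = 0.9290 dits

Right side — compute H(Y|X) from the conditional distributions:
P(X) = (1/3, 5/18, 7/18), so H(X) = 0.4731 dits
H(Y|X) = Σ_x P(X=x) · H(Y|X=x):
  P(Y|X=0) = (1/2, 1/6, 1/3), H(Y|X=0) = 0.4392, weight P(X=0) = 1/3
  P(Y|X=1) = (1/5, 2/5, 2/5), H(Y|X=1) = 0.4581, weight P(X=1) = 5/18
  P(Y|X=2) = (2/7, 3/7, 2/7), H(Y|X=2) = 0.4686, weight P(X=2) = 7/18
H(Y|X) = 0.4559 dits

H(X) + H(Y|X) = 0.4731 + 0.4559 = 0.9290 dits

Both sides equal 0.9290 dits. ✓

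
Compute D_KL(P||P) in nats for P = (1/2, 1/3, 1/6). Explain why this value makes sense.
0.0000 nats

KL divergence satisfies the Gibbs inequality: D_KL(P||Q) ≥ 0 for all distributions P, Q.

D_KL(P||Q) = Σ p(x) log(p(x)/q(x))
Each term is p(x) × log_e(p(x)/p(x)) = p(x) × log_e(1) = 0, so the sum is 0.
D_KL(P||Q) = 0.0000 nats

When P = Q, the KL divergence is exactly 0, as there is no 'divergence' between identical distributions.

This non-negativity is a fundamental property: relative entropy cannot be negative because it measures how different Q is from P.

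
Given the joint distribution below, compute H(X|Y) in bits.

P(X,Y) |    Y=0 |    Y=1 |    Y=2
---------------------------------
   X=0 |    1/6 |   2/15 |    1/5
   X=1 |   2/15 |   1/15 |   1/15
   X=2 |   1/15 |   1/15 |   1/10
1.4744 bits

Using the chain rule: H(X|Y) = H(X,Y) - H(Y)

First, compute H(X,Y) = 3.0444 bits

Marginal P(Y) = (11/30, 4/15, 11/30)
H(Y) = 1.5700 bits

H(X|Y) = H(X,Y) - H(Y) = 3.0444 - 1.5700 = 1.4744 bits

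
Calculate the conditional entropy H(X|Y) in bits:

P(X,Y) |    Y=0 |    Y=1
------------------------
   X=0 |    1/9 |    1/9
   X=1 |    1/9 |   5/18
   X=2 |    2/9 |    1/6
1.4919 bits

Using the chain rule: H(X|Y) = H(X,Y) - H(Y)

First, compute H(X,Y) = 2.4830 bits

Marginal P(Y) = (4/9, 5/9)
H(Y) = 0.9911 bits

H(X|Y) = H(X,Y) - H(Y) = 2.4830 - 0.9911 = 1.4919 bits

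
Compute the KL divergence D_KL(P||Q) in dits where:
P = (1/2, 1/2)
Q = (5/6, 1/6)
0.1276 dits

KL divergence: D_KL(P||Q) = Σ p(x) log(p(x)/q(x))

Computing term by term:
  x=0: 1/2 × log_10[(1/2)/(5/6)] = 1/2 × -0.2218 = -0.1109
  x=1: 1/2 × log_10[(1/2)/(1/6)] = 1/2 × 0.4771 = 0.2386

D_KL(P||Q) = 0.1276 dits

Note: KL divergence is always non-negative and equals 0 iff P = Q.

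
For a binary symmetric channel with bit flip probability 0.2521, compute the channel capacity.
0.1854 bits

For a binary symmetric channel (BSC) with error probability p:
Capacity C = 1 - H(p) bits per symbol

where H(p) = -p log₂(p) - (1-p) log₂(1-p) is the binary entropy function.

H(0.2521) = 0.8146 bits
C = 1 - 0.8146 = 0.1854 bits per symbol

This means we can reliably transmit up to 0.1854 bits of information per channel use.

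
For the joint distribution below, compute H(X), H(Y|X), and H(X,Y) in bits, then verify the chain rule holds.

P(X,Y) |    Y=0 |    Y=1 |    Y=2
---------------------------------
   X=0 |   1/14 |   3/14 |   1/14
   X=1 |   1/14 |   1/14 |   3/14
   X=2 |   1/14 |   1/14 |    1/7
H(X,Y) = 2.9852, H(X) = 1.5774, H(Y|X) = 1.4078 (all in bits)

Chain rule: H(X,Y) = H(X) + H(Y|X)

Left side — joint entropy directly:
H(X,Y) = -Σ p(x,y) log p(x,y) = 2.9852 bits

Right side — compute H(Y|X) from the conditional distributions:
P(X) = (5/14, 5/14, 2/7), so H(X) = 1.5774 bits
H(Y|X) = Σ_x P(X=x) · H(Y|X=x):
  P(Y|X=0) = (1/5, 3/5, 1/5), H(Y|X=0) = 1.3710, weight P(X=0) = 5/14
  P(Y|X=1) = (1/5, 1/5, 3/5), H(Y|X=1) = 1.3710, weight P(X=1) = 5/14
  P(Y|X=2) = (1/4, 1/4, 1/2), H(Y|X=2) = 1.5000, weight P(X=2) = 2/7
H(Y|X) = 1.4078 bits

H(X) + H(Y|X) = 1.5774 + 1.4078 = 2.9852 bits

Both sides equal 2.9852 bits. ✓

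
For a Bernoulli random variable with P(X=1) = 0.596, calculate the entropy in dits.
0.2930 dits

The binary entropy function is:
H(p) = -p log(p) - (1-p) log(1-p)

H(0.596) = -0.596 × log_10(0.596) - 0.404 × log_10(0.404)
H(0.596) = 0.2930 dits

Note: Binary entropy is maximized at p=0.5 (H=1 bit) and minimized at p=0 or p=1 (H=0).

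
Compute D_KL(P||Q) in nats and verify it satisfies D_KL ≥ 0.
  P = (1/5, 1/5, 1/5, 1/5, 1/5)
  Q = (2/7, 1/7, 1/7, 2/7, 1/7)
0.0592 nats

KL divergence satisfies the Gibbs inequality: D_KL(P||Q) ≥ 0 for all distributions P, Q.

D_KL(P||Q) = Σ p(x) log(p(x)/q(x))
Term by term:
  x=0: 1/5 × log_e[(1/5)/(2/7)] = -0.0713
  x=1: 1/5 × log_e[(1/5)/(1/7)] = 0.0673
  x=2: 1/5 × log_e[(1/5)/(1/7)] = 0.0673
  x=3: 1/5 × log_e[(1/5)/(2/7)] = -0.0713
  x=4: 1/5 × log_e[(1/5)/(1/7)] = 0.0673
D_KL(P||Q) = 0.0592 nats

D_KL(P||Q) = 0.0592 ≥ 0 ✓

This non-negativity is a fundamental property: relative entropy cannot be negative because it measures how different Q is from P.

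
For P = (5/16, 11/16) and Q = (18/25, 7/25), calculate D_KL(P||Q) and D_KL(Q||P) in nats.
D_KL(P||Q) = 0.3567, D_KL(Q||P) = 0.3494

KL divergence is not symmetric: D_KL(P||Q) ≠ D_KL(Q||P) in general.

D_KL(P||Q) = 0.3567 nats
D_KL(Q||P) = 0.3494 nats

No, they are not equal!

This asymmetry is why KL divergence is not a true distance metric.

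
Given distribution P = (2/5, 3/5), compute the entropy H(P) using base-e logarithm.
0.6730 nats

Shannon entropy is H(X) = -Σ p(x) log p(x).

For P = (2/5, 3/5):
H = -2/5 × log_e(2/5) -3/5 × log_e(3/5)
H = 0.6730 nats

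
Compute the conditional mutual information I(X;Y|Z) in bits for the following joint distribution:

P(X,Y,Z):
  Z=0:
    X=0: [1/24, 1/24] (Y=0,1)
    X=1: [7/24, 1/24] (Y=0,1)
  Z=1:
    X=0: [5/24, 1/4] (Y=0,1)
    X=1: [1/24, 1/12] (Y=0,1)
0.0406 bits

Conditional mutual information: I(X;Y|Z) = H(X|Z) + H(Y|Z) - H(X,Y|Z)

H(Z) = 0.9799
H(X,Z) = 1.7179 → H(X|Z) = 0.7381
H(Y,Z) = 1.8554 → H(Y|Z) = 0.8755
H(X,Y,Z) = 2.5528 → H(X,Y|Z) = 1.5730

I(X;Y|Z) = 0.7381 + 0.8755 - 1.5730 = 0.0406 bits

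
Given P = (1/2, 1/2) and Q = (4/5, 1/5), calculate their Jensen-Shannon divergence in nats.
0.0507 nats

Jensen-Shannon divergence is:
JSD(P||Q) = 0.5 × D_KL(P||M) + 0.5 × D_KL(Q||M)
where M = 0.5 × (P + Q) is the mixture distribution.

M = 0.5 × (1/2, 1/2) + 0.5 × (4/5, 1/5) = (13/20, 7/20)

D_KL(P||M) = 0.0472 nats
D_KL(Q||M) = 0.0542 nats

JSD(P||Q) = 0.5 × 0.0472 + 0.5 × 0.0542 = 0.0507 nats

Unlike KL divergence, JSD is symmetric and bounded: 0 ≤ JSD ≤ log(2).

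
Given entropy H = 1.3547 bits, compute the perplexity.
2.5574

Perplexity is 2^H (or exp(H) for natural log).

H = 1.3547 bits
Perplexity = 2^1.3547 = 2.5574

Interpretation: The model's uncertainty is equivalent to choosing uniformly among 2.6 options.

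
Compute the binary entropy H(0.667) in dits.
0.2763 dits

The binary entropy function is:
H(p) = -p log(p) - (1-p) log(1-p)

H(0.667) = -0.667 × log_10(0.667) - 0.333 × log_10(0.333)
H(0.667) = 0.2763 dits

Note: Binary entropy is maximized at p=0.5 (H=1 bit) and minimized at p=0 or p=1 (H=0).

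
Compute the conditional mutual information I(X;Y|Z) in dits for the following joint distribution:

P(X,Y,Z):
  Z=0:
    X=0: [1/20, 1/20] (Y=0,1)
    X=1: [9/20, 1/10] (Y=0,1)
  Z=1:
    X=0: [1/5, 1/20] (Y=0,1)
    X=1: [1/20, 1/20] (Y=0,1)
0.0156 dits

Conditional mutual information: I(X;Y|Z) = H(X|Z) + H(Y|Z) - H(X,Y|Z)

H(Z) = 0.2812
H(X,Z) = 0.4933 → H(X|Z) = 0.2121
H(Y,Z) = 0.5246 → H(Y|Z) = 0.2434
H(X,Y,Z) = 0.7211 → H(X,Y|Z) = 0.4399

I(X;Y|Z) = 0.2121 + 0.2434 - 0.4399 = 0.0156 dits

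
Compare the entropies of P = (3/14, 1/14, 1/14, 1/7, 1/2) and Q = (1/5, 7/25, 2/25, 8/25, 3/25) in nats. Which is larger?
Q

Computing entropies in nats:
H(P) = 1.3317
H(Q) = 1.4994

Distribution Q has higher entropy.

Intuition: The distribution closer to uniform (more spread out) has higher entropy.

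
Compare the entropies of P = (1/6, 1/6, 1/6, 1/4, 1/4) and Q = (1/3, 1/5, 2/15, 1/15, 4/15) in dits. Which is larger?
P

Computing entropies in dits:
H(P) = 0.6901
H(Q) = 0.6470

Distribution P has higher entropy.

Intuition: The distribution closer to uniform (more spread out) has higher entropy.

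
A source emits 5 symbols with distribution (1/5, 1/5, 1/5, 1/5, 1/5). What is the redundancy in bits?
0.0000 bits

Redundancy measures how far a source is from maximum entropy:
R = H_max - H(X)

Maximum entropy for 5 symbols: H_max = log_2(5) = 2.3219 bits
Actual entropy: H(X) = 2.3219 bits
Redundancy: R = 2.3219 - 2.3219 = 0.0000 bits

This redundancy represents potential for compression: the source could be compressed by 0.0000 bits per symbol.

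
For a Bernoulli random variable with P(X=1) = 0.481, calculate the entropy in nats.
0.6924 nats

The binary entropy function is:
H(p) = -p log(p) - (1-p) log(1-p)

H(0.481) = -0.481 × log_e(0.481) - 0.519 × log_e(0.519)
H(0.481) = 0.6924 nats

Note: Binary entropy is maximized at p=0.5 (H=1 bit) and minimized at p=0 or p=1 (H=0).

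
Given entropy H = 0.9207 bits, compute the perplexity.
1.8930

Perplexity is 2^H (or exp(H) for natural log).

H = 0.9207 bits
Perplexity = 2^0.9207 = 1.8930

Interpretation: The model's uncertainty is equivalent to choosing uniformly among 1.9 options.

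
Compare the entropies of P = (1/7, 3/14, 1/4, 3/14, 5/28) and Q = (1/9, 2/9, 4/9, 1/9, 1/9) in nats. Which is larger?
P

Computing entropies in nats:
H(P) = 1.5924
H(Q) = 1.4271

Distribution P has higher entropy.

Intuition: The distribution closer to uniform (more spread out) has higher entropy.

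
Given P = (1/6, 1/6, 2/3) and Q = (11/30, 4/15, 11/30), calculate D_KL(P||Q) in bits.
0.2724 bits

KL divergence: D_KL(P||Q) = Σ p(x) log(p(x)/q(x))

Computing term by term:
  x=0: 1/6 × log_2[(1/6)/(11/30)] = 1/6 × -1.1375 = -0.1896
  x=1: 1/6 × log_2[(1/6)/(4/15)] = 1/6 × -0.6781 = -0.1130
  x=2: 2/3 × log_2[(2/3)/(11/30)] = 2/3 × 0.8625 = 0.5750

D_KL(P||Q) = 0.2724 bits

Note: KL divergence is always non-negative and equals 0 iff P = Q.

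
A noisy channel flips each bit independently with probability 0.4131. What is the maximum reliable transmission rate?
0.0219 bits

For a binary symmetric channel (BSC) with error probability p:
Capacity C = 1 - H(p) bits per symbol

where H(p) = -p log₂(p) - (1-p) log₂(1-p) is the binary entropy function.

H(0.4131) = 0.9781 bits
C = 1 - 0.9781 = 0.0219 bits per symbol

This means we can reliably transmit up to 0.0219 bits of information per channel use.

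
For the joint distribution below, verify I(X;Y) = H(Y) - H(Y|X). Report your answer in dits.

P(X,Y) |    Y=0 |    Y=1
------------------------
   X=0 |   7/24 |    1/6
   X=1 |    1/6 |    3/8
I(X;Y) = 0.0238 dits

Mutual information has multiple equivalent forms:
- I(X;Y) = H(X) - H(X|Y)
- I(X;Y) = H(Y) - H(Y|X)
- I(X;Y) = H(X) + H(Y) - H(X,Y)

Computing all quantities:
H(X) = 0.2995, H(Y) = 0.2995, H(X,Y) = 0.5752
H(X|Y) = 0.2757, H(Y|X) = 0.2757

Verification:
H(X) - H(X|Y) = 0.2995 - 0.2757 = 0.0238
H(Y) - H(Y|X) = 0.2995 - 0.2757 = 0.0238
H(X) + H(Y) - H(X,Y) = 0.2995 + 0.2995 - 0.5752 = 0.0238

All forms give I(X;Y) = 0.0238 dits. ✓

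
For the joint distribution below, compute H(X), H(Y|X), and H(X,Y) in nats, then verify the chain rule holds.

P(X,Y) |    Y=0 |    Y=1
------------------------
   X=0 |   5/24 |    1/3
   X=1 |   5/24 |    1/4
H(X,Y) = 1.3664, H(X) = 0.6897, H(Y|X) = 0.6767 (all in nats)

Chain rule: H(X,Y) = H(X) + H(Y|X)

Left side — joint entropy directly:
H(X,Y) = -Σ p(x,y) log p(x,y) = 1.3664 nats

Right side — compute H(Y|X) from the conditional distributions:
P(X) = (13/24, 11/24), so H(X) = 0.6897 nats
H(Y|X) = Σ_x P(X=x) · H(Y|X=x):
  P(Y|X=0) = (5/13, 8/13), H(Y|X=0) = 0.6663, weight P(X=0) = 13/24
  P(Y|X=1) = (5/11, 6/11), H(Y|X=1) = 0.6890, weight P(X=1) = 11/24
H(Y|X) = 0.6767 nats

H(X) + H(Y|X) = 0.6897 + 0.6767 = 1.3664 nats

Both sides equal 1.3664 nats. ✓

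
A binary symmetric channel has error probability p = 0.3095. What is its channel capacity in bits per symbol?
0.1074 bits

For a binary symmetric channel (BSC) with error probability p:
Capacity C = 1 - H(p) bits per symbol

where H(p) = -p log₂(p) - (1-p) log₂(1-p) is the binary entropy function.

H(0.3095) = 0.8926 bits
C = 1 - 0.8926 = 0.1074 bits per symbol

This means we can reliably transmit up to 0.1074 bits of information per channel use.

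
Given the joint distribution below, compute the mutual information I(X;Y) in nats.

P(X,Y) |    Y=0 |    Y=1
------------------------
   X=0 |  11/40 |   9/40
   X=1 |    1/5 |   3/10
0.0113 nats

Mutual information: I(X;Y) = H(X) + H(Y) - H(X,Y)

Marginals:
P(X) = (1/2, 1/2), H(X) = 0.6931 nats
P(Y) = (19/40, 21/40), H(Y) = 0.6919 nats

Joint entropy: H(X,Y) = 1.3737 nats

I(X;Y) = 0.6931 + 0.6919 - 1.3737 = 0.0113 nats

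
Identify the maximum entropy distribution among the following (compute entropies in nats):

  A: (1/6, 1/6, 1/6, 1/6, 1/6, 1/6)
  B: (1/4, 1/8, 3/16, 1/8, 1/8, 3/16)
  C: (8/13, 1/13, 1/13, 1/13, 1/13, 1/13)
A

For a discrete distribution over n outcomes, entropy is maximized by the uniform distribution.

Computing entropies:
H(A) = 1.7918 nats
H(B) = 1.7541 nats
H(C) = 1.2853 nats

The uniform distribution (where all probabilities equal 1/6) achieves the maximum entropy of log_e(6) = 1.7918 nats.

Distribution A has the highest entropy.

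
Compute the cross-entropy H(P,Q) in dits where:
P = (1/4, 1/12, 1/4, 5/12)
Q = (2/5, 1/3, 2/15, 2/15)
0.7226 dits

Cross-entropy: H(P,Q) = -Σ p(x) log q(x)

Alternatively: H(P,Q) = H(P) + D_KL(P||Q)
H(P) = 0.5494 dits
D_KL(P||Q) = 0.1732 dits

H(P,Q) = 0.5494 + 0.1732 = 0.7226 dits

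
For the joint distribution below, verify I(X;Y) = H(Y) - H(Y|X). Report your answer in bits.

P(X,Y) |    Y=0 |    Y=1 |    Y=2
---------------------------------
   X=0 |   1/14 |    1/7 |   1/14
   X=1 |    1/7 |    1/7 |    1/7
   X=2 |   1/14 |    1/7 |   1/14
I(X;Y) = 0.0202 bits

Mutual information has multiple equivalent forms:
- I(X;Y) = H(X) - H(X|Y)
- I(X;Y) = H(Y) - H(Y|X)
- I(X;Y) = H(X) + H(Y) - H(X,Y)

Computing all quantities:
H(X) = 1.5567, H(Y) = 1.5567, H(X,Y) = 3.0931
H(X|Y) = 1.5364, H(Y|X) = 1.5364

Verification:
H(X) - H(X|Y) = 1.5567 - 1.5364 = 0.0202
H(Y) - H(Y|X) = 1.5567 - 1.5364 = 0.0202
H(X) + H(Y) - H(X,Y) = 1.5567 + 1.5567 - 3.0931 = 0.0202

All forms give I(X;Y) = 0.0202 bits. ✓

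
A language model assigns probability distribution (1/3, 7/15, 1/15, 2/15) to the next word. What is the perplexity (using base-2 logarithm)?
3.2254

Perplexity is 2^H (or exp(H) for natural log).

First, H = -Σ p log p = 1.6895 bits
Perplexity = 2^1.6895 = 3.2254

Interpretation: The model's uncertainty is equivalent to choosing uniformly among 3.2 options.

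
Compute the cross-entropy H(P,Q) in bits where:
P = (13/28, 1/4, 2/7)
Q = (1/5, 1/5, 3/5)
1.8691 bits

Cross-entropy: H(P,Q) = -Σ p(x) log q(x)

Alternatively: H(P,Q) = H(P) + D_KL(P||Q)
H(P) = 1.5303 bits
D_KL(P||Q) = 0.3388 bits

H(P,Q) = 1.5303 + 0.3388 = 1.8691 bits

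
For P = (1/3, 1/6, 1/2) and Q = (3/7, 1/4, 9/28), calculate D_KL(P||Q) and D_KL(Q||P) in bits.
D_KL(P||Q) = 0.1004, D_KL(Q||P) = 0.0967

KL divergence is not symmetric: D_KL(P||Q) ≠ D_KL(Q||P) in general.

D_KL(P||Q) = 0.1004 bits
D_KL(Q||P) = 0.0967 bits

No, they are not equal!

This asymmetry is why KL divergence is not a true distance metric.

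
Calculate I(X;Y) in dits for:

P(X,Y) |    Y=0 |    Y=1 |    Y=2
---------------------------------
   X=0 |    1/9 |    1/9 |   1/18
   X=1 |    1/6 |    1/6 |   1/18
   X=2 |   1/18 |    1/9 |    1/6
0.0298 dits

Mutual information: I(X;Y) = H(X) + H(Y) - H(X,Y)

Marginals:
P(X) = (5/18, 7/18, 1/3), H(X) = 0.4731 dits
P(Y) = (1/3, 7/18, 5/18), H(Y) = 0.4731 dits

Joint entropy: H(X,Y) = 0.9164 dits

I(X;Y) = 0.4731 + 0.4731 - 0.9164 = 0.0298 dits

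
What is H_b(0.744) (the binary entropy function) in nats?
0.5688 nats

The binary entropy function is:
H(p) = -p log(p) - (1-p) log(1-p)

H(0.744) = -0.744 × log_e(0.744) - 0.256 × log_e(0.256)
H(0.744) = 0.5688 nats

Note: Binary entropy is maximized at p=0.5 (H=1 bit) and minimized at p=0 or p=1 (H=0).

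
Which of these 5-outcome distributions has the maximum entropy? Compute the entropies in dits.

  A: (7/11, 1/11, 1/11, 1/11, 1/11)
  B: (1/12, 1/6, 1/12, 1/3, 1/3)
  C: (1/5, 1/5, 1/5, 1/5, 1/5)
C

For a discrete distribution over n outcomes, entropy is maximized by the uniform distribution.

Computing entropies:
H(A) = 0.5036 dits
H(B) = 0.6276 dits
H(C) = 0.6990 dits

The uniform distribution (where all probabilities equal 1/5) achieves the maximum entropy of log_10(5) = 0.6990 dits.

Distribution C has the highest entropy.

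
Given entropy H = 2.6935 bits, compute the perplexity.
6.4688

Perplexity is 2^H (or exp(H) for natural log).

H = 2.6935 bits
Perplexity = 2^2.6935 = 6.4688

Interpretation: The model's uncertainty is equivalent to choosing uniformly among 6.5 options.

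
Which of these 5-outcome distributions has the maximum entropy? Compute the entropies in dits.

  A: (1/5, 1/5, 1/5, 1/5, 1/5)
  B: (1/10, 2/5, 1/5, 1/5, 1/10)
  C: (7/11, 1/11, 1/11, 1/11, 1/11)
A

For a discrete distribution over n outcomes, entropy is maximized by the uniform distribution.

Computing entropies:
H(A) = 0.6990 dits
H(B) = 0.6388 dits
H(C) = 0.5036 dits

The uniform distribution (where all probabilities equal 1/5) achieves the maximum entropy of log_10(5) = 0.6990 dits.

Distribution A has the highest entropy.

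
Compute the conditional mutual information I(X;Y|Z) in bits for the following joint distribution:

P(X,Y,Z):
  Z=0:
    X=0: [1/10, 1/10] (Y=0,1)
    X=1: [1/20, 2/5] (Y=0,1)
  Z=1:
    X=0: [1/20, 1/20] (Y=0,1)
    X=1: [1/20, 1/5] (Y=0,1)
0.1017 bits

Conditional mutual information: I(X;Y|Z) = H(X|Z) + H(Y|Z) - H(X,Y|Z)

H(Z) = 0.9341
H(X,Z) = 1.8150 → H(X|Z) = 0.8809
H(Y,Z) = 1.7427 → H(Y|Z) = 0.8087
H(X,Y,Z) = 2.5219 → H(X,Y|Z) = 1.5879

I(X;Y|Z) = 0.8809 + 0.8087 - 1.5879 = 0.1017 bits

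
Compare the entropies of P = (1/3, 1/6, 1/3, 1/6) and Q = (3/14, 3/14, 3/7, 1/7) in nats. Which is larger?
P

Computing entropies in nats:
H(P) = 1.3297
H(Q) = 1.3013

Distribution P has higher entropy.

Intuition: The distribution closer to uniform (more spread out) has higher entropy.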